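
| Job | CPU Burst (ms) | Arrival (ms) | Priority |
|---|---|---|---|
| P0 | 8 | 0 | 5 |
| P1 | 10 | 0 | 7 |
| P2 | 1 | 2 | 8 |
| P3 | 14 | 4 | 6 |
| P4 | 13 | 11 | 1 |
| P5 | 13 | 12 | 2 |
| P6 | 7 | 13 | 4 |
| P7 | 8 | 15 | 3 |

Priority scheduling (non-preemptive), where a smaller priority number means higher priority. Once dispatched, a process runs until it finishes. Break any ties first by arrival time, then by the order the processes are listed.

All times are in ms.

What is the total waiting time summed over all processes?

Gantt: | P0 0-8 | P3 8-22 | P4 22-35 | P5 35-48 | P7 48-56 | P6 56-63 | P1 63-73 | P2 73-74 |
Completion: P0=8  P1=73  P2=74  P3=22  P4=35  P5=48  P6=63  P7=56
Turnaround (C−A): P0=8  P1=73  P2=72  P3=18  P4=24  P5=36  P6=50  P7=41
Waiting = turnaround − burst: P0=0, P1=63, P2=71, P3=4, P4=11, P5=23, P6=43, P7=33
Total waiting = 0 + 63 + 71 + 4 + 11 + 23 + 43 + 33 = 248

248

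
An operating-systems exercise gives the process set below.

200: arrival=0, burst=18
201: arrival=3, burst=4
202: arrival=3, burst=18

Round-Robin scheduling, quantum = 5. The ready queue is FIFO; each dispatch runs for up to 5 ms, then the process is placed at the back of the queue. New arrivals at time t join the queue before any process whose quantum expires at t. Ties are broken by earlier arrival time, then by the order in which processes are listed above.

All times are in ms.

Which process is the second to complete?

Schedule: | 200 0-5 | 201 5-9 | 202 9-14 | 200 14-19 | 202 19-24 | 200 24-29 | 202 29-34 | 200 34-37 | 202 37-40 |
Completion: 200=37  201=9  202=40
Finish order: 201 → 200 → 202

200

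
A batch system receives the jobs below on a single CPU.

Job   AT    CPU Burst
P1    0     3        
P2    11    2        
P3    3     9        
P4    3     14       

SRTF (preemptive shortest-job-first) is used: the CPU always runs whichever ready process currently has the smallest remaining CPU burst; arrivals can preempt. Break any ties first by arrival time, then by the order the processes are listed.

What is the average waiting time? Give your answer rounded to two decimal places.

Gantt: | P1 0-3 | P3 3-12 | P2 12-14 | P4 14-28 |
Completion: P1=3  P2=14  P3=12  P4=28
Waiting times: P1=0, P2=1, P3=0, P4=11
Average waiting = (0+1+0+11) / 4 = 12/4 = 3.00

3.00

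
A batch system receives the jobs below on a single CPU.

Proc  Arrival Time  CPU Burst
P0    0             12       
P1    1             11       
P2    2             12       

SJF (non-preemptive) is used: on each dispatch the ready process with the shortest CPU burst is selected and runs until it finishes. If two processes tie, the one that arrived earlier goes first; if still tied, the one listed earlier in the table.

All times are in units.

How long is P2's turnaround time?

Schedule: | P0 0-12 | P1 12-23 | P2 23-35 |
Completion: P0=12  P1=23  P2=35
Turnaround (C−A): P0=12  P1=22  P2=33
Turnaround(P2) = completion − arrival = 35 − 2 = 33

33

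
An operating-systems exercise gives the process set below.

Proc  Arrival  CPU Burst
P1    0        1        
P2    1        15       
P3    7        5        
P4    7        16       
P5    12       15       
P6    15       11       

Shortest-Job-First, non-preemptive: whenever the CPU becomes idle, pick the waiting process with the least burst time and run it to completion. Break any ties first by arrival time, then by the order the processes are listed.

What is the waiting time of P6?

6

Schedule: | P1 0-1 | P2 1-16 | P3 16-21 | P6 21-32 | P5 32-47 | P4 47-63 |
Completion: P1=1  P2=16  P3=21  P4=63  P5=47  P6=32
Turnaround (C−A): P1=1  P2=15  P3=14  P4=56  P5=35  P6=17
Waiting(P6) = turnaround − burst = 17 − 11 = 6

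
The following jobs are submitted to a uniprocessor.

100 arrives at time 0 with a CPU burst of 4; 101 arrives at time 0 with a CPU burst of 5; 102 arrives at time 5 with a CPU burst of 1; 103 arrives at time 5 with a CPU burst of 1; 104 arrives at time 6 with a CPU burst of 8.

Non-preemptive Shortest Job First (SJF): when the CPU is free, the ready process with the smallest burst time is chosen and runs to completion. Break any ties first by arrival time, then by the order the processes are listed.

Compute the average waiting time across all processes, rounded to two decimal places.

Schedule: | 100 0-4 | 101 4-9 | 102 9-10 | 103 10-11 | 104 11-19 |
Completion: 100=4  101=9  102=10  103=11  104=19
Turnaround (C−A): 100=4  101=9  102=5  103=6  104=13
Waiting times: 100=0, 101=4, 102=4, 103=5, 104=5
Average waiting = (0+4+4+5+5) / 5 = 18/5 = 3.60

3.60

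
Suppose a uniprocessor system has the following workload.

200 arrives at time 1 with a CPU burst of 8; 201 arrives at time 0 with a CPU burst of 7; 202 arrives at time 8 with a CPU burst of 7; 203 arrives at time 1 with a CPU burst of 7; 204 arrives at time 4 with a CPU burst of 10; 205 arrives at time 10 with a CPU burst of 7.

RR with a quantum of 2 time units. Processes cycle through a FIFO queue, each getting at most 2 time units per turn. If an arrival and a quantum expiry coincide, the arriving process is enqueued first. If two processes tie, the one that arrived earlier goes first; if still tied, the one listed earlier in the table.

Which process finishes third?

Gantt: | 201 0-2 | 200 2-4 | 203 4-6 | 201 6-8 | 204 8-10 | 200 10-12 | 203 12-14 | 202 14-16 | 201 16-18 | 205 18-20 | 204 20-22 | 200 22-24 | 203 24-26 | 202 26-28 | 201 28-29 | 205 29-31 | 204 31-33 | 200 33-35 | 203 35-36 | 202 36-38 | 205 38-40 | 204 40-42 | 202 42-43 | 205 43-44 | 204 44-46 |
Completion: 200=35  201=29  202=43  203=36  204=46  205=44
Turnaround (C−A): 200=34  201=29  202=35  203=35  204=42  205=34
Finish order: 201 → 200 → 203 → 202 → 205 → 204

203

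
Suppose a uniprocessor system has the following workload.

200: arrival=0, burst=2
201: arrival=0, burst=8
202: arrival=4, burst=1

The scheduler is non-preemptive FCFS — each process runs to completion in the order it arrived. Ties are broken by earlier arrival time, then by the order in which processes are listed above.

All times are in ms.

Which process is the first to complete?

200

Gantt: | 200 0-2 | 201 2-10 | 202 10-11 |
Completion: 200=2  201=10  202=11
Finish order: 200 → 201 → 202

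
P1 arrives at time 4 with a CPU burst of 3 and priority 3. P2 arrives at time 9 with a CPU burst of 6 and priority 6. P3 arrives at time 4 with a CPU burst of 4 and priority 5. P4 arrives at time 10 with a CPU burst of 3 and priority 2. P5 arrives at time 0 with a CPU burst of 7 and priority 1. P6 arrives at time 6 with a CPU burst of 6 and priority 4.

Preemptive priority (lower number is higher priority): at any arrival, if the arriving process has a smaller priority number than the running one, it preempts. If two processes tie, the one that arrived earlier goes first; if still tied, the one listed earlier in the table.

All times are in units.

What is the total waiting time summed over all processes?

39

Gantt: | P5 0-7 | P1 7-10 | P4 10-13 | P6 13-19 | P3 19-23 | P2 23-29 |
Completion: P1=10  P2=29  P3=23  P4=13  P5=7  P6=19
Turnaround (C−A): P1=6  P2=20  P3=19  P4=3  P5=7  P6=13
Waiting = turnaround − burst: P1=3, P2=14, P3=15, P4=0, P5=0, P6=7
Total waiting = 3 + 14 + 15 + 0 + 0 + 7 = 39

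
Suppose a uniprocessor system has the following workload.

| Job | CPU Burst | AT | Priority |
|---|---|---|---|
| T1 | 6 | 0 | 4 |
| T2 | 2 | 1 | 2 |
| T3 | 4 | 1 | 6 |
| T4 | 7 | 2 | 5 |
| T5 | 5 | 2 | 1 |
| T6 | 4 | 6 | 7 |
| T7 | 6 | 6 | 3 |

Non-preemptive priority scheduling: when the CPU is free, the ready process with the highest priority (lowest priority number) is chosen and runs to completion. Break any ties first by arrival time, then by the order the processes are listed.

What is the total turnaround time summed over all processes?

121

Gantt: | T1 0-6 | T5 6-11 | T2 11-13 | T7 13-19 | T4 19-26 | T3 26-30 | T6 30-34 |
Completion: T1=6  T2=13  T3=30  T4=26  T5=11  T6=34  T7=19
Turnaround (C−A): T1=6  T2=12  T3=29  T4=24  T5=9  T6=28  T7=13
Turnaround = completion − arrival: T1=6, T2=12, T3=29, T4=24, T5=9, T6=28, T7=13
Total turnaround = 6 + 12 + 29 + 24 + 9 + 28 + 13 = 121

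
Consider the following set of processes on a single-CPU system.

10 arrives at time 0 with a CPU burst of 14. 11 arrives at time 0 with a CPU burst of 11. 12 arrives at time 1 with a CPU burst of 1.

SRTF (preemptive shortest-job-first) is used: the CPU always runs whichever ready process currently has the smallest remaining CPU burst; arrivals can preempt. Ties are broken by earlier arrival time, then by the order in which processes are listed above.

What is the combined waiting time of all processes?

13

Schedule: | 11 0-1 | 12 1-2 | 11 2-12 | 10 12-26 |
Completion: 10=26  11=12  12=2
Turnaround (C−A): 10=26  11=12  12=1
Waiting = turnaround − burst: 10=12, 11=1, 12=0
Total waiting = 12 + 1 + 0 = 13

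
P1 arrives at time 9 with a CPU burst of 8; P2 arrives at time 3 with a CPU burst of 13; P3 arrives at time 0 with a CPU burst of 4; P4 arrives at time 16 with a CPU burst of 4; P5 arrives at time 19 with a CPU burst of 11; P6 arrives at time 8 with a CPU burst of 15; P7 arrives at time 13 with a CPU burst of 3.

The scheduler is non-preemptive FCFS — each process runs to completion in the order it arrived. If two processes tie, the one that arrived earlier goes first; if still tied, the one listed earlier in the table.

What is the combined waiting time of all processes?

115

Schedule: | P3 0-4 | P2 4-17 | P6 17-32 | P1 32-40 | P7 40-43 | P4 43-47 | P5 47-58 |
Completion: P1=40  P2=17  P3=4  P4=47  P5=58  P6=32  P7=43
Turnaround (C−A): P1=31  P2=14  P3=4  P4=31  P5=39  P6=24  P7=30
Waiting = turnaround − burst: P1=23, P2=1, P3=0, P4=27, P5=28, P6=9, P7=27
Total waiting = 23 + 1 + 0 + 27 + 28 + 9 + 27 = 115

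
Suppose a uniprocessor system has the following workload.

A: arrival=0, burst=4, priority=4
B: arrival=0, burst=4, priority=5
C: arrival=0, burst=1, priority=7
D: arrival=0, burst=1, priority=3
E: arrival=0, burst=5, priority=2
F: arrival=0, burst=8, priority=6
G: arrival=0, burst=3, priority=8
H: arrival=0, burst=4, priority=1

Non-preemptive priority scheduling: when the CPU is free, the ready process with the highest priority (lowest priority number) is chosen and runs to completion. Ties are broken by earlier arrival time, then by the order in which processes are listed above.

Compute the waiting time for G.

27

Gantt: | H 0-4 | E 4-9 | D 9-10 | A 10-14 | B 14-18 | F 18-26 | C 26-27 | G 27-30 |
Completion: A=14  B=18  C=27  D=10  E=9  F=26  G=30  H=4
Turnaround (C−A): A=14  B=18  C=27  D=10  E=9  F=26  G=30  H=4
Waiting(G) = turnaround − burst = 30 − 3 = 27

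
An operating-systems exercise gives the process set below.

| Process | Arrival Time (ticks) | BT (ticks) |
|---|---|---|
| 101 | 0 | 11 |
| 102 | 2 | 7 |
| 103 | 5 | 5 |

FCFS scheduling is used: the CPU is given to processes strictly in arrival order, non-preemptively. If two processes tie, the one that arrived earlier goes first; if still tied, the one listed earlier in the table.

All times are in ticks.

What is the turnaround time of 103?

18

Timeline: | 101 0-11 | 102 11-18 | 103 18-23 |
Completion: 101=11  102=18  103=23
Turnaround (C−A): 101=11  102=16  103=18
Turnaround(103) = completion − arrival = 23 − 5 = 18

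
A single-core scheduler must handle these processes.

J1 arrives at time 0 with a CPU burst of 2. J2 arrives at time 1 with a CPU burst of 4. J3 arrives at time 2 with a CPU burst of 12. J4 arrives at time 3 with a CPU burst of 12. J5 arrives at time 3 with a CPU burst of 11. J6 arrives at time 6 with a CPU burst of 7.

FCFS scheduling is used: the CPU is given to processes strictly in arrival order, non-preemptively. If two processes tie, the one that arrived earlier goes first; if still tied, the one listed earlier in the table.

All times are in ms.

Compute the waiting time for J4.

15

Gantt: | J1 0-2 | J2 2-6 | J3 6-18 | J4 18-30 | J5 30-41 | J6 41-48 |
Completion: J1=2  J2=6  J3=18  J4=30  J5=41  J6=48
Waiting(J4) = turnaround − burst = 27 − 12 = 15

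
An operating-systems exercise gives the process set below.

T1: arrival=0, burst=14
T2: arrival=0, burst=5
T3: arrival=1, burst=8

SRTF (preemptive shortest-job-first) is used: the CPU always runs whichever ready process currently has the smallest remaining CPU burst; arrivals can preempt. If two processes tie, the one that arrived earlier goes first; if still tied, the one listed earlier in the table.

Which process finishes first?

T2

Timeline: | T2 0-5 | T3 5-13 | T1 13-27 |
Completion: T1=27  T2=5  T3=13
Turnaround (C−A): T1=27  T2=5  T3=12
Finish order: T2 → T3 → T1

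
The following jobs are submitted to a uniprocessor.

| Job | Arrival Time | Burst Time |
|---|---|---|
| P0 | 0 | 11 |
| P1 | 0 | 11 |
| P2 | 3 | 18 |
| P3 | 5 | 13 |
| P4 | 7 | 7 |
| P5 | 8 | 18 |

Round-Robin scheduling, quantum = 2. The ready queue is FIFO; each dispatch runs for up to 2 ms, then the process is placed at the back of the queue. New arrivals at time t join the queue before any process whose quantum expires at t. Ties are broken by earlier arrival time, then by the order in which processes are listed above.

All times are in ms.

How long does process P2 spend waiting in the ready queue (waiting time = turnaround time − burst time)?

Timeline: | P0 0-2 | P1 2-4 | P0 4-6 | P2 6-8 | P1 8-10 | P3 10-12 | P0 12-14 | P4 14-16 | P5 16-18 | P2 18-20 | P1 20-22 | P3 22-24 | P0 24-26 | P4 26-28 | P5 28-30 | P2 30-32 | P1 32-34 | P3 34-36 | P0 36-38 | P4 38-40 | P5 40-42 | P2 42-44 | P1 44-46 | P3 46-48 | P0 48-49 | P4 49-50 | P5 50-52 | P2 52-54 | P1 54-55 | P3 55-57 | P5 57-59 | P2 59-61 | P3 61-63 | P5 63-65 | P2 65-67 | P3 67-68 | P5 68-70 | P2 70-72 | P5 72-74 | P2 74-76 | P5 76-78 |
Completion: P0=49  P1=55  P2=76  P3=68  P4=50  P5=78
Waiting(P2) = turnaround − burst = 73 − 18 = 55

55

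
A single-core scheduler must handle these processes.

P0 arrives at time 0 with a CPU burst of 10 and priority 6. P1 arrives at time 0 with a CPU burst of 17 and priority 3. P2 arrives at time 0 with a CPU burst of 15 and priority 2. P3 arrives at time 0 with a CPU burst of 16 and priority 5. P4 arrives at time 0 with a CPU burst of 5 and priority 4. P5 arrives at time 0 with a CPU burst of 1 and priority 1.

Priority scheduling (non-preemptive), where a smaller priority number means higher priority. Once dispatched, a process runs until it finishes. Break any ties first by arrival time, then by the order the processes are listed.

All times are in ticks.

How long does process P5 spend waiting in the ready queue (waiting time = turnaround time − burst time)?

Gantt: | P5 0-1 | P2 1-16 | P1 16-33 | P4 33-38 | P3 38-54 | P0 54-64 |
Completion: P0=64  P1=33  P2=16  P3=54  P4=38  P5=1
Turnaround (C−A): P0=64  P1=33  P2=16  P3=54  P4=38  P5=1
Waiting(P5) = turnaround − burst = 1 − 1 = 0

0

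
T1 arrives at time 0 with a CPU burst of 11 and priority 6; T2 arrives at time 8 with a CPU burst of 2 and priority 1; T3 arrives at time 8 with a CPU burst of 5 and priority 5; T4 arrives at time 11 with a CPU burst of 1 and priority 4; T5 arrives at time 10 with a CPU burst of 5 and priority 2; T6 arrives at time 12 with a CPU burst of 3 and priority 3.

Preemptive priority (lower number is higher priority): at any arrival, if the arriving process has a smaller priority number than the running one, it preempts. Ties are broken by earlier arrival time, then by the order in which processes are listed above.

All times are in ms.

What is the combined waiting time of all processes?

Timeline: | T1 0-8 | T2 8-10 | T5 10-15 | T6 15-18 | T4 18-19 | T3 19-24 | T1 24-27 |
Completion: T1=27  T2=10  T3=24  T4=19  T5=15  T6=18
Turnaround (C−A): T1=27  T2=2  T3=16  T4=8  T5=5  T6=6
Waiting = turnaround − burst: T1=16, T2=0, T3=11, T4=7, T5=0, T6=3
Total waiting = 16 + 0 + 11 + 7 + 0 + 3 = 37

37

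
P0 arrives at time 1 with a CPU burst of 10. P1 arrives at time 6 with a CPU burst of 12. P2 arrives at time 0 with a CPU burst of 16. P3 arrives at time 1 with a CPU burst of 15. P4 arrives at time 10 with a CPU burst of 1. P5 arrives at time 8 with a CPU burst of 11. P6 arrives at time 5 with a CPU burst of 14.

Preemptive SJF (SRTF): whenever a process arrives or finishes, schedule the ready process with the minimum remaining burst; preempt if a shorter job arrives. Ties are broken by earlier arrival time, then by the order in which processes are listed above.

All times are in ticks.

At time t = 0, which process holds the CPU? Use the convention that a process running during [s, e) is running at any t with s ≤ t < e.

P2

Gantt: | P2 0-1 | P0 1-11 | P4 11-12 | P5 12-23 | P1 23-35 | P6 35-49 | P2 49-64 | P3 64-79 |
Completion: P0=11  P1=35  P2=64  P3=79  P4=12  P5=23  P6=49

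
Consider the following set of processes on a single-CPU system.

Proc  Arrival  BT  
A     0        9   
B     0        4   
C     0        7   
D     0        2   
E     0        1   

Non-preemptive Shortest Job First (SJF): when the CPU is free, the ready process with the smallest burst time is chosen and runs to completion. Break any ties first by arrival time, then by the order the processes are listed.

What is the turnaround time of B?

Gantt: | E 0-1 | D 1-3 | B 3-7 | C 7-14 | A 14-23 |
Completion: A=23  B=7  C=14  D=3  E=1
Turnaround (C−A): A=23  B=7  C=14  D=3  E=1
Turnaround(B) = completion − arrival = 7 − 0 = 7

7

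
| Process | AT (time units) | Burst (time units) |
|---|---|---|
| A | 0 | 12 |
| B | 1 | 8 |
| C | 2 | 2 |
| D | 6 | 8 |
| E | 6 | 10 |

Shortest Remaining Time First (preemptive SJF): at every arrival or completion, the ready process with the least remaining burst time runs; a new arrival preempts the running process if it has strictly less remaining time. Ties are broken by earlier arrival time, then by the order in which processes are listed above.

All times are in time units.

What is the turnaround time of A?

40

Gantt: | A 0-1 | B 1-2 | C 2-4 | B 4-11 | D 11-19 | E 19-29 | A 29-40 |
Completion: A=40  B=11  C=4  D=19  E=29
Turnaround(A) = completion − arrival = 40 − 0 = 40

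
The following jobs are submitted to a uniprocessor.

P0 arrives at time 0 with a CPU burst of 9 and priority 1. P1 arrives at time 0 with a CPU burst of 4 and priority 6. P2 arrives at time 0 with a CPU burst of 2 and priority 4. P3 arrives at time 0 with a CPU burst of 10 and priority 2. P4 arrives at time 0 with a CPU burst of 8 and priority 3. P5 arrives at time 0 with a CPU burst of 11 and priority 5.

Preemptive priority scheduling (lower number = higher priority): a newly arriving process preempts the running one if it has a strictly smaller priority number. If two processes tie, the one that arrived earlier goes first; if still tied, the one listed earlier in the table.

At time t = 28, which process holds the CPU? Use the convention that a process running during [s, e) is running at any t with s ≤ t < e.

P2

Gantt: | P0 0-9 | P3 9-19 | P4 19-27 | P2 27-29 | P5 29-40 | P1 40-44 |
Completion: P0=9  P1=44  P2=29  P3=19  P4=27  P5=40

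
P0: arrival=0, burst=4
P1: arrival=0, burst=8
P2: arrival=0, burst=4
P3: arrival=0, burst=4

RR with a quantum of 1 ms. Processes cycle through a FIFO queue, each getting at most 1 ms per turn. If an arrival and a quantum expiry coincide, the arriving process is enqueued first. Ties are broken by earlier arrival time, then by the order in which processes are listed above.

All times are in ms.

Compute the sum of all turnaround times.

64

Gantt: | P0 0-1 | P1 1-2 | P2 2-3 | P3 3-4 | P0 4-5 | P1 5-6 | P2 6-7 | P3 7-8 | P0 8-9 | P1 9-10 | P2 10-11 | P3 11-12 | P0 12-13 | P1 13-14 | P2 14-15 | P3 15-16 | P1 16-20 |
Completion: P0=13  P1=20  P2=15  P3=16
Turnaround = completion − arrival: P0=13, P1=20, P2=15, P3=16
Total turnaround = 13 + 20 + 15 + 16 = 64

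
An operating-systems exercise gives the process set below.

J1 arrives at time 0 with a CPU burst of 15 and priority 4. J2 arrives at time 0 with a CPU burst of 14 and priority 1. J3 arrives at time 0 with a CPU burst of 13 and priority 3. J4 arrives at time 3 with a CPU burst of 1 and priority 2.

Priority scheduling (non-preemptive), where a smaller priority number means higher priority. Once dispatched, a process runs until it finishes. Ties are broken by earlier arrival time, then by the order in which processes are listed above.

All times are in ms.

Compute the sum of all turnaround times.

Gantt: | J2 0-14 | J4 14-15 | J3 15-28 | J1 28-43 |
Completion: J1=43  J2=14  J3=28  J4=15
Turnaround (C−A): J1=43  J2=14  J3=28  J4=12
Turnaround = completion − arrival: J1=43, J2=14, J3=28, J4=12
Total turnaround = 43 + 14 + 28 + 12 = 97

97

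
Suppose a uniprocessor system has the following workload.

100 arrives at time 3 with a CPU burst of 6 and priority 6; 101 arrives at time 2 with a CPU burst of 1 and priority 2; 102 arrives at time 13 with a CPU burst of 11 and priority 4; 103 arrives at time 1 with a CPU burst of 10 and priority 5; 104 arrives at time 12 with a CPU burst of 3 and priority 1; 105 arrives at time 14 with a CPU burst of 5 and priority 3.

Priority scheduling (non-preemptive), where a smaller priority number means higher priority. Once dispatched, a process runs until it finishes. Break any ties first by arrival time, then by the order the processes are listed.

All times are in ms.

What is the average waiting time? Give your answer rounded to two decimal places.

Gantt: | idle 0-1 | 103 1-11 | 101 11-12 | 104 12-15 | 105 15-20 | 102 20-31 | 100 31-37 |
Completion: 100=37  101=12  102=31  103=11  104=15  105=20
Turnaround (C−A): 100=34  101=10  102=18  103=10  104=3  105=6
Waiting times: 100=28, 101=9, 102=7, 103=0, 104=0, 105=1
Average waiting = (28+9+7+0+0+1) / 6 = 45/6 = 7.50

7.50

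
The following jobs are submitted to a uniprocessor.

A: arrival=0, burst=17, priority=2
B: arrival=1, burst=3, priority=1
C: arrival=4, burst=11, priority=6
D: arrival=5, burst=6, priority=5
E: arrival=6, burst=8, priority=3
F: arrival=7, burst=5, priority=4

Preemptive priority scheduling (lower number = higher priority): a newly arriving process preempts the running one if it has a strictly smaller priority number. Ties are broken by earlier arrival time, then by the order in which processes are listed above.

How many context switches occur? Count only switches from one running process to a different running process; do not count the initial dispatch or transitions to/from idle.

Gantt: | A 0-1 | B 1-4 | A 4-20 | E 20-28 | F 28-33 | D 33-39 | C 39-50 |
Completion: A=20  B=4  C=50  D=39  E=28  F=33
Turnaround (C−A): A=20  B=3  C=46  D=34  E=22  F=26

6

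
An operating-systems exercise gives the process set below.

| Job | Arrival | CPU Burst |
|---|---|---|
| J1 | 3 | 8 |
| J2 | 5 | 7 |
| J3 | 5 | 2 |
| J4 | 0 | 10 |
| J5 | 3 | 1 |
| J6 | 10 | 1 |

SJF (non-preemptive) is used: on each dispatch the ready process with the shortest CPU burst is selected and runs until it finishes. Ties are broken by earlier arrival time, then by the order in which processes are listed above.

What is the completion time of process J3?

Schedule: | J4 0-10 | J5 10-11 | J6 11-12 | J3 12-14 | J2 14-21 | J1 21-29 |
Completion: J1=29  J2=21  J3=14  J4=10  J5=11  J6=12
Turnaround (C−A): J1=26  J2=16  J3=9  J4=10  J5=8  J6=2

14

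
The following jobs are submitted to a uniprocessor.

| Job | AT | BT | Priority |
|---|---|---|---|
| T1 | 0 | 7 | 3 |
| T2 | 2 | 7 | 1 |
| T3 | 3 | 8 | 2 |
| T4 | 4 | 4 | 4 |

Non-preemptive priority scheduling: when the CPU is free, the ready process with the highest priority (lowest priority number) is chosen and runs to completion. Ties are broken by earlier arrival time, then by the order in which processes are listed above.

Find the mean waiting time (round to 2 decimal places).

Timeline: | T1 0-7 | T2 7-14 | T3 14-22 | T4 22-26 |
Completion: T1=7  T2=14  T3=22  T4=26
Turnaround (C−A): T1=7  T2=12  T3=19  T4=22
Waiting times: T1=0, T2=5, T3=11, T4=18
Average waiting = (0+5+11+18) / 4 = 34/4 = 8.50

8.50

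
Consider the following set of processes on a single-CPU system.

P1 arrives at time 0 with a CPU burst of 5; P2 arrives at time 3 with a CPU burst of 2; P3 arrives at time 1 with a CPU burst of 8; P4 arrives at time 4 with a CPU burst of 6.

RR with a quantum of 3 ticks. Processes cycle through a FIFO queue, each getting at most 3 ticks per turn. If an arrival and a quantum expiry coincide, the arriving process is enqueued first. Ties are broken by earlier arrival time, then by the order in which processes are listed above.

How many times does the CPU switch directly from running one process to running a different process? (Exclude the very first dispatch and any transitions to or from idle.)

7

Gantt: | P1 0-3 | P3 3-6 | P2 6-8 | P1 8-10 | P4 10-13 | P3 13-16 | P4 16-19 | P3 19-21 |
Completion: P1=10  P2=8  P3=21  P4=19
Turnaround (C−A): P1=10  P2=5  P3=20  P4=15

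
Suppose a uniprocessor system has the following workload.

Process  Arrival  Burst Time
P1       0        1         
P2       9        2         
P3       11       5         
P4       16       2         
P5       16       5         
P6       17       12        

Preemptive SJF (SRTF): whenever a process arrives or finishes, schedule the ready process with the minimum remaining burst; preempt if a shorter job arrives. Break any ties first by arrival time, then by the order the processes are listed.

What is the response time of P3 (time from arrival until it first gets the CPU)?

Schedule: | P1 0-1 | idle 1-9 | P2 9-11 | P3 11-16 | P4 16-18 | P5 18-23 | P6 23-35 |
Completion: P1=1  P2=11  P3=16  P4=18  P5=23  P6=35
Response(P3) = first start − arrival = 11 − 11 = 0

0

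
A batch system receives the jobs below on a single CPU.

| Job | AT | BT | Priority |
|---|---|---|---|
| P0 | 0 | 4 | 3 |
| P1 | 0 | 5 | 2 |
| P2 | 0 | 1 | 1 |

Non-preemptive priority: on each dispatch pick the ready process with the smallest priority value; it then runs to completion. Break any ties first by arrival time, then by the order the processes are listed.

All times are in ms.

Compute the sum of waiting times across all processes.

Timeline: | P2 0-1 | P1 1-6 | P0 6-10 |
Completion: P0=10  P1=6  P2=1
Waiting = turnaround − burst: P0=6, P1=1, P2=0
Total waiting = 6 + 1 + 0 = 7

7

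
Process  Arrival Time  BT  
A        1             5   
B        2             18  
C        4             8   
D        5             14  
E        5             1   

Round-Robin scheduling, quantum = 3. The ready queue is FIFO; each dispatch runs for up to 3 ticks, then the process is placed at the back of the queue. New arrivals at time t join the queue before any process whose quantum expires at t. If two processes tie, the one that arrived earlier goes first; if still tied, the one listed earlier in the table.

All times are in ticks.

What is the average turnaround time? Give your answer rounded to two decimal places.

26.40

Schedule: | idle 0-1 | A 1-4 | B 4-7 | C 7-10 | A 10-12 | D 12-15 | E 15-16 | B 16-19 | C 19-22 | D 22-25 | B 25-28 | C 28-30 | D 30-33 | B 33-36 | D 36-39 | B 39-42 | D 42-44 | B 44-47 |
Completion: A=12  B=47  C=30  D=44  E=16
Turnaround (C−A): A=11  B=45  C=26  D=39  E=11
Turnaround times: A=11, B=45, C=26, D=39, E=11
Average turnaround = (11+45+26+39+11) / 5 = 132/5 = 26.40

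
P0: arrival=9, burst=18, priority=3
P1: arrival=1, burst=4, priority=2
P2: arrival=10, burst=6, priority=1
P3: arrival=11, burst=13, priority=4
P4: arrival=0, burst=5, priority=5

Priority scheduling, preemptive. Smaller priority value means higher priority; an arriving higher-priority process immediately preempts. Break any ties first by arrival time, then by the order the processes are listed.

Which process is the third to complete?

Timeline: | P4 0-1 | P1 1-5 | P4 5-9 | P0 9-10 | P2 10-16 | P0 16-33 | P3 33-46 |
Completion: P0=33  P1=5  P2=16  P3=46  P4=9
Turnaround (C−A): P0=24  P1=4  P2=6  P3=35  P4=9
Finish order: P1 → P4 → P2 → P0 → P3

P2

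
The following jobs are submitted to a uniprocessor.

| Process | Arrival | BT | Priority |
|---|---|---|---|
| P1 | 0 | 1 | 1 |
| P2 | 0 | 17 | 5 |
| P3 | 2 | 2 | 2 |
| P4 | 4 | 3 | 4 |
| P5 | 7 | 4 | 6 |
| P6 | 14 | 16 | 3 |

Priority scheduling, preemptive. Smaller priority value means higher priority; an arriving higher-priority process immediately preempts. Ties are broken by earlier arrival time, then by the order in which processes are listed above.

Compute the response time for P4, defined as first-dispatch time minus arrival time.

0

Schedule: | P1 0-1 | P2 1-2 | P3 2-4 | P4 4-7 | P2 7-14 | P6 14-30 | P2 30-39 | P5 39-43 |
Completion: P1=1  P2=39  P3=4  P4=7  P5=43  P6=30
Response(P4) = first start − arrival = 4 − 4 = 0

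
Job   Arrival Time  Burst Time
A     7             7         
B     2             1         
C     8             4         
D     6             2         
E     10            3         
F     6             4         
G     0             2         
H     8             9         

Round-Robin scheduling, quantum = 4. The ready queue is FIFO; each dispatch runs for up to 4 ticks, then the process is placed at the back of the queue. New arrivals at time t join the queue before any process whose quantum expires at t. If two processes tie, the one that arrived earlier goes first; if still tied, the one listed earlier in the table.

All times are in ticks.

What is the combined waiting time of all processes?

Schedule: | G 0-2 | B 2-3 | idle 3-6 | D 6-8 | F 8-12 | A 12-16 | C 16-20 | H 20-24 | E 24-27 | A 27-30 | H 30-35 |
Completion: A=30  B=3  C=20  D=8  E=27  F=12  G=2  H=35
Waiting = turnaround − burst: A=16, B=0, C=8, D=0, E=14, F=2, G=0, H=18
Total waiting = 16 + 0 + 8 + 0 + 14 + 2 + 0 + 18 = 58

58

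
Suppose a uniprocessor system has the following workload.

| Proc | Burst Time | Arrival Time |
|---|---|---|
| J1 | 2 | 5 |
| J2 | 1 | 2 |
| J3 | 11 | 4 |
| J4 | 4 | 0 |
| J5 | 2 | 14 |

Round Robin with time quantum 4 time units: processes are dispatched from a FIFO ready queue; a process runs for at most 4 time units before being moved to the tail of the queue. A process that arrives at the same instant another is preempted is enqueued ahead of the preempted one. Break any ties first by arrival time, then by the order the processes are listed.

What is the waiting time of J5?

Timeline: | J4 0-4 | J2 4-5 | J3 5-9 | J1 9-11 | J3 11-15 | J5 15-17 | J3 17-20 |
Completion: J1=11  J2=5  J3=20  J4=4  J5=17
Waiting(J5) = turnaround − burst = 3 − 2 = 1

1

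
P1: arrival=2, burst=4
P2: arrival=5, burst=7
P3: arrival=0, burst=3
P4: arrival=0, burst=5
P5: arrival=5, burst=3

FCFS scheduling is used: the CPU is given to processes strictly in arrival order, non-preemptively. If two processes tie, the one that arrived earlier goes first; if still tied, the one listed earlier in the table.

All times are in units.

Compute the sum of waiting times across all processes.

30

Schedule: | P3 0-3 | P4 3-8 | P1 8-12 | P2 12-19 | P5 19-22 |
Completion: P1=12  P2=19  P3=3  P4=8  P5=22
Turnaround (C−A): P1=10  P2=14  P3=3  P4=8  P5=17
Waiting = turnaround − burst: P1=6, P2=7, P3=0, P4=3, P5=14
Total waiting = 6 + 7 + 0 + 3 + 14 = 30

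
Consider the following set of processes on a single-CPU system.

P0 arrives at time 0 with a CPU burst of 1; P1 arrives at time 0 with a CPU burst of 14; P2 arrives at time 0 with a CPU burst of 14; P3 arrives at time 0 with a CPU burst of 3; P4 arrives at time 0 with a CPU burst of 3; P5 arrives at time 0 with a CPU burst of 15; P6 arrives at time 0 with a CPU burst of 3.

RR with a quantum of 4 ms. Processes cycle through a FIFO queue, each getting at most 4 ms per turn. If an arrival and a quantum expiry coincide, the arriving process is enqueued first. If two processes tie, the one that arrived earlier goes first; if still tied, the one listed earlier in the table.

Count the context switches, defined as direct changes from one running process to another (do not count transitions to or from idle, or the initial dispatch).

Gantt: | P0 0-1 | P1 1-5 | P2 5-9 | P3 9-12 | P4 12-15 | P5 15-19 | P6 19-22 | P1 22-26 | P2 26-30 | P5 30-34 | P1 34-38 | P2 38-42 | P5 42-46 | P1 46-48 | P2 48-50 | P5 50-53 |
Completion: P0=1  P1=48  P2=50  P3=12  P4=15  P5=53  P6=22
Turnaround (C−A): P0=1  P1=48  P2=50  P3=12  P4=15  P5=53  P6=22

15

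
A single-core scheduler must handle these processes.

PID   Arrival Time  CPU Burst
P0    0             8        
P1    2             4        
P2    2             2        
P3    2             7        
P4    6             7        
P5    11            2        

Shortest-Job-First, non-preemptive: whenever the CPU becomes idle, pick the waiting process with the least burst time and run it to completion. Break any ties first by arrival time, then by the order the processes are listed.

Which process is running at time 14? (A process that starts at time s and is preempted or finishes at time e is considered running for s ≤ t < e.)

P5

Gantt: | P0 0-8 | P2 8-10 | P1 10-14 | P5 14-16 | P3 16-23 | P4 23-30 |
Completion: P0=8  P1=14  P2=10  P3=23  P4=30  P5=16
Turnaround (C−A): P0=8  P1=12  P2=8  P3=21  P4=24  P5=5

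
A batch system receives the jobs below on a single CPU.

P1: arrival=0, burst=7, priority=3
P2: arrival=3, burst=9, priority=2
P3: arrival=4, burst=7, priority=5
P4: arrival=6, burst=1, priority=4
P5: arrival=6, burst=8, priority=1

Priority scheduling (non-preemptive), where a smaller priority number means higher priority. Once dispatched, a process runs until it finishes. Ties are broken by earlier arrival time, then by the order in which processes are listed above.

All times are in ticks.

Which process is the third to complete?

P2

Gantt: | P1 0-7 | P5 7-15 | P2 15-24 | P4 24-25 | P3 25-32 |
Completion: P1=7  P2=24  P3=32  P4=25  P5=15
Finish order: P1 → P5 → P2 → P4 → P3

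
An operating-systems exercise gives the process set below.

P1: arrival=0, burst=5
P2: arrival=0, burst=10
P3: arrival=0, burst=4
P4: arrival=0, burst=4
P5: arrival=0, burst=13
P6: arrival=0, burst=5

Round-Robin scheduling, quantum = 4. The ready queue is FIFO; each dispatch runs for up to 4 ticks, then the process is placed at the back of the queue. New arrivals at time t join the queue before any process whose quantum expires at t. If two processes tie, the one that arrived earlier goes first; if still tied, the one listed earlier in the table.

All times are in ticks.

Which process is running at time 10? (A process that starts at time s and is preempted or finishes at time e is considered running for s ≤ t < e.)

P3

Timeline: | P1 0-4 | P2 4-8 | P3 8-12 | P4 12-16 | P5 16-20 | P6 20-24 | P1 24-25 | P2 25-29 | P5 29-33 | P6 33-34 | P2 34-36 | P5 36-41 |
Completion: P1=25  P2=36  P3=12  P4=16  P5=41  P6=34
Turnaround (C−A): P1=25  P2=36  P3=12  P4=16  P5=41  P6=34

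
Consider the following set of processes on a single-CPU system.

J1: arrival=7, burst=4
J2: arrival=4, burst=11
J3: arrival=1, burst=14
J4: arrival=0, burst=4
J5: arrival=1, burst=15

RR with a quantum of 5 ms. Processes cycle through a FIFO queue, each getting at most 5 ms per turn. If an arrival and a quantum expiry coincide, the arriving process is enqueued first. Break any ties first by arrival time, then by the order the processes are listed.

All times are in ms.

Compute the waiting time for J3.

Schedule: | J4 0-4 | J3 4-9 | J5 9-14 | J2 14-19 | J1 19-23 | J3 23-28 | J5 28-33 | J2 33-38 | J3 38-42 | J5 42-47 | J2 47-48 |
Completion: J1=23  J2=48  J3=42  J4=4  J5=47
Turnaround (C−A): J1=16  J2=44  J3=41  J4=4  J5=46
Waiting(J3) = turnaround − burst = 41 − 14 = 27

27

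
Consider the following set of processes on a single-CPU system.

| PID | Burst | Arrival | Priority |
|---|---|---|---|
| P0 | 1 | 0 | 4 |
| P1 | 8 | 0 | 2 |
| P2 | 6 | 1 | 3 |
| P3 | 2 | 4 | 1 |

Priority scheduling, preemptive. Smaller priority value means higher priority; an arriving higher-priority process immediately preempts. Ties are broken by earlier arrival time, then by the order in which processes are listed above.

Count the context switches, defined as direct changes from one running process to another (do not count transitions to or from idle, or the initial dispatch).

4

Gantt: | P1 0-4 | P3 4-6 | P1 6-10 | P2 10-16 | P0 16-17 |
Completion: P0=17  P1=10  P2=16  P3=6
Turnaround (C−A): P0=17  P1=10  P2=15  P3=2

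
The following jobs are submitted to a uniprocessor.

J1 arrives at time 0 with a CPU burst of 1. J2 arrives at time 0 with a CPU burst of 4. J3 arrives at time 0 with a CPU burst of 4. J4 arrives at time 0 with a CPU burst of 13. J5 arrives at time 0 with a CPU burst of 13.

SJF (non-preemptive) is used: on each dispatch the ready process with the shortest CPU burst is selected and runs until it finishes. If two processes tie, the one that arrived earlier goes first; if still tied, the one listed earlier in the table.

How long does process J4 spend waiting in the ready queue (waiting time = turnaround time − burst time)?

9

Gantt: | J1 0-1 | J2 1-5 | J3 5-9 | J4 9-22 | J5 22-35 |
Completion: J1=1  J2=5  J3=9  J4=22  J5=35
Waiting(J4) = turnaround − burst = 22 − 13 = 9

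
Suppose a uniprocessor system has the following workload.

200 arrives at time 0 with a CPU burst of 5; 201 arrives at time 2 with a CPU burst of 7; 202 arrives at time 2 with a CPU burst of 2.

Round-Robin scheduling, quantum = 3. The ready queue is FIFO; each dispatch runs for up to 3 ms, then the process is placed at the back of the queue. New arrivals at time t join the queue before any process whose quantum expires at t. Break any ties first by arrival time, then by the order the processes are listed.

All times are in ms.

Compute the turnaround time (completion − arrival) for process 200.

10

Schedule: | 200 0-3 | 201 3-6 | 202 6-8 | 200 8-10 | 201 10-14 |
Completion: 200=10  201=14  202=8
Turnaround(200) = completion − arrival = 10 − 0 = 10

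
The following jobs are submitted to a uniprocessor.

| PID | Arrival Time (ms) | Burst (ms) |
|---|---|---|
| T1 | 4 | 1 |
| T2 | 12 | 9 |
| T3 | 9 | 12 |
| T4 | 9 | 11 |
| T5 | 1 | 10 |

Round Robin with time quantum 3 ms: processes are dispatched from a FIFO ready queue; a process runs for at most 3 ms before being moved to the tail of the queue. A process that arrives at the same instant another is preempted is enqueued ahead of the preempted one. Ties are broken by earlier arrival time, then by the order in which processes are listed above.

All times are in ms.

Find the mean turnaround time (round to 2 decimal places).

Gantt: | idle 0-1 | T5 1-4 | T1 4-5 | T5 5-11 | T3 11-14 | T4 14-17 | T5 17-18 | T2 18-21 | T3 21-24 | T4 24-27 | T2 27-30 | T3 30-33 | T4 33-36 | T2 36-39 | T3 39-42 | T4 42-44 |
Completion: T1=5  T2=39  T3=42  T4=44  T5=18
Turnaround times: T1=1, T2=27, T3=33, T4=35, T5=17
Average turnaround = (1+27+33+35+17) / 5 = 113/5 = 22.60

22.60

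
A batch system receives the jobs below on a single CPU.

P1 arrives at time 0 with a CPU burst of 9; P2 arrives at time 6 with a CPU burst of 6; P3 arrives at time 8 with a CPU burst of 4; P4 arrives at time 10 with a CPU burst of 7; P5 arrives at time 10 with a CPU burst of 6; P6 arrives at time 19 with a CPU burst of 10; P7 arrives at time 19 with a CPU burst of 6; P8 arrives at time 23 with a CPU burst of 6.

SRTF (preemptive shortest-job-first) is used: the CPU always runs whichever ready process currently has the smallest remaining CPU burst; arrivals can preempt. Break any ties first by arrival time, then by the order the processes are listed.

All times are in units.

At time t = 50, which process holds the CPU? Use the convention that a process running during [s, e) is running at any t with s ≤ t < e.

P6

Schedule: | P1 0-9 | P3 9-13 | P2 13-19 | P5 19-25 | P7 25-31 | P8 31-37 | P4 37-44 | P6 44-54 |
Completion: P1=9  P2=19  P3=13  P4=44  P5=25  P6=54  P7=31  P8=37
Turnaround (C−A): P1=9  P2=13  P3=5  P4=34  P5=15  P6=35  P7=12  P8=14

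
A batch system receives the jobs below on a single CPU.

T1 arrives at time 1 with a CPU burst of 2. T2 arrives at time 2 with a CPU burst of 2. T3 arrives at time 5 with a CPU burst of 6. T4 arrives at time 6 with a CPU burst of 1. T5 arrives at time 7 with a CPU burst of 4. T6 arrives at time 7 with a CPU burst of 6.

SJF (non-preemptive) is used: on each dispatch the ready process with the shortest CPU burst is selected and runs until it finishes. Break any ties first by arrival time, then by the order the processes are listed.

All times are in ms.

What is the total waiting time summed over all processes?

20

Gantt: | idle 0-1 | T1 1-3 | T2 3-5 | T3 5-11 | T4 11-12 | T5 12-16 | T6 16-22 |
Completion: T1=3  T2=5  T3=11  T4=12  T5=16  T6=22
Waiting = turnaround − burst: T1=0, T2=1, T3=0, T4=5, T5=5, T6=9
Total waiting = 0 + 1 + 0 + 5 + 5 + 9 = 20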